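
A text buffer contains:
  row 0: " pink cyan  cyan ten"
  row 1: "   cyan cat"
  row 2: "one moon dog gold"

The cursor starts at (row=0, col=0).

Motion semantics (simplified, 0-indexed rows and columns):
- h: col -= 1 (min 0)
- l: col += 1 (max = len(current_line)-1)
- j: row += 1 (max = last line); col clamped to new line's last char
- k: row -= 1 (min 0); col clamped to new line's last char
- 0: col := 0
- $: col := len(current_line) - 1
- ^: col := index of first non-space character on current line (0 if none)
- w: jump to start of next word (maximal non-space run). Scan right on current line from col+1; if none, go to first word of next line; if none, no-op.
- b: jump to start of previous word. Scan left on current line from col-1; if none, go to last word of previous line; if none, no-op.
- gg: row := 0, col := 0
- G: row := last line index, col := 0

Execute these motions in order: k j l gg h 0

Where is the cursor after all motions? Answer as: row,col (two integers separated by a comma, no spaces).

After 1 (k): row=0 col=0 char='_'
After 2 (j): row=1 col=0 char='_'
After 3 (l): row=1 col=1 char='_'
After 4 (gg): row=0 col=0 char='_'
After 5 (h): row=0 col=0 char='_'
After 6 (0): row=0 col=0 char='_'

Answer: 0,0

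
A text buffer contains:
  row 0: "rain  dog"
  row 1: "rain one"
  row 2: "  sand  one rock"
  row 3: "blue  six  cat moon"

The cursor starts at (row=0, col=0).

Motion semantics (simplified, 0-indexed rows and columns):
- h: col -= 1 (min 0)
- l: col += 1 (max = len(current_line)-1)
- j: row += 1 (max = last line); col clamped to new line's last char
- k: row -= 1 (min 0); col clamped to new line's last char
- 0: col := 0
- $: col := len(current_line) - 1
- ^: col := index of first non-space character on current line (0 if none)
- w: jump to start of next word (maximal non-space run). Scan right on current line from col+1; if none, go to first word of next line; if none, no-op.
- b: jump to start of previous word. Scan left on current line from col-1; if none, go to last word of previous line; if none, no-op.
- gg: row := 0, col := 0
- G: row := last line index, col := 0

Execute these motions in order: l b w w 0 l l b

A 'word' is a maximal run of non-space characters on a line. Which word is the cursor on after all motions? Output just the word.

After 1 (l): row=0 col=1 char='a'
After 2 (b): row=0 col=0 char='r'
After 3 (w): row=0 col=6 char='d'
After 4 (w): row=1 col=0 char='r'
After 5 (0): row=1 col=0 char='r'
After 6 (l): row=1 col=1 char='a'
After 7 (l): row=1 col=2 char='i'
After 8 (b): row=1 col=0 char='r'

Answer: rain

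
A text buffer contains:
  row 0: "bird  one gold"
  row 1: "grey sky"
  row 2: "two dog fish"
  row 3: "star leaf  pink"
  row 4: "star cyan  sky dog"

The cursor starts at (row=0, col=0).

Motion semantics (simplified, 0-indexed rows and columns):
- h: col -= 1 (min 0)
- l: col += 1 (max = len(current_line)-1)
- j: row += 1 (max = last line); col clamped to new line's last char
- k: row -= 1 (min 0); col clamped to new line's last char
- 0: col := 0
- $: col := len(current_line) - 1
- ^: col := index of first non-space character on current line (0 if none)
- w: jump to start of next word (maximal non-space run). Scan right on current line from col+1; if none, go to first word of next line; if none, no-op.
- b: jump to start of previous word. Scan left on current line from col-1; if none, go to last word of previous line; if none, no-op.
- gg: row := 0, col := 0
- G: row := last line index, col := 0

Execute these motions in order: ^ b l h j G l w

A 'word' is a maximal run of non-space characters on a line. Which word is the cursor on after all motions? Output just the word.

After 1 (^): row=0 col=0 char='b'
After 2 (b): row=0 col=0 char='b'
After 3 (l): row=0 col=1 char='i'
After 4 (h): row=0 col=0 char='b'
After 5 (j): row=1 col=0 char='g'
After 6 (G): row=4 col=0 char='s'
After 7 (l): row=4 col=1 char='t'
After 8 (w): row=4 col=5 char='c'

Answer: cyan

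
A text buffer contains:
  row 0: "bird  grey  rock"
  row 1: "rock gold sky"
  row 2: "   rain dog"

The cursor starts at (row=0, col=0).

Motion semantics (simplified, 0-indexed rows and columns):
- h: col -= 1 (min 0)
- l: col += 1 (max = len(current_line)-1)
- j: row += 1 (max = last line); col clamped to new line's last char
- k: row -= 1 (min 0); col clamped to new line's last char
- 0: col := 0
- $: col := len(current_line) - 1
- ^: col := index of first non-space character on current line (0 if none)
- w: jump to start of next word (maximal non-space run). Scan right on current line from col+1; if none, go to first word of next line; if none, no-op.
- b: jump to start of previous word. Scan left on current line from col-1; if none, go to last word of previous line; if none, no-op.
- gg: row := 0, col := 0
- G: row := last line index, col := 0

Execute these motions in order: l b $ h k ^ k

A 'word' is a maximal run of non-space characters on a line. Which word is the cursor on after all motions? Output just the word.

After 1 (l): row=0 col=1 char='i'
After 2 (b): row=0 col=0 char='b'
After 3 ($): row=0 col=15 char='k'
After 4 (h): row=0 col=14 char='c'
After 5 (k): row=0 col=14 char='c'
After 6 (^): row=0 col=0 char='b'
After 7 (k): row=0 col=0 char='b'

Answer: bird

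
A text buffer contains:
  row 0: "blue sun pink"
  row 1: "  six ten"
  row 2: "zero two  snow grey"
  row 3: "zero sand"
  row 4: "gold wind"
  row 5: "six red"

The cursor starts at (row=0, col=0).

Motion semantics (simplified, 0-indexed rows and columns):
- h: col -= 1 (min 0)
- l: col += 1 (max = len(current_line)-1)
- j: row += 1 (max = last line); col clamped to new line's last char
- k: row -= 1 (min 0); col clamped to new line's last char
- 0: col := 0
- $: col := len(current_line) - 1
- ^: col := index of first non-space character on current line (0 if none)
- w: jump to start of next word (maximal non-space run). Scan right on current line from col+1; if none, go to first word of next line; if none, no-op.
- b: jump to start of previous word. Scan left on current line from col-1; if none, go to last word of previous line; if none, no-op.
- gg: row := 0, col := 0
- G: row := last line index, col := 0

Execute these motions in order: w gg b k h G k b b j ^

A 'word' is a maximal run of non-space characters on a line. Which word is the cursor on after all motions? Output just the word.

After 1 (w): row=0 col=5 char='s'
After 2 (gg): row=0 col=0 char='b'
After 3 (b): row=0 col=0 char='b'
After 4 (k): row=0 col=0 char='b'
After 5 (h): row=0 col=0 char='b'
After 6 (G): row=5 col=0 char='s'
After 7 (k): row=4 col=0 char='g'
After 8 (b): row=3 col=5 char='s'
After 9 (b): row=3 col=0 char='z'
After 10 (j): row=4 col=0 char='g'
After 11 (^): row=4 col=0 char='g'

Answer: gold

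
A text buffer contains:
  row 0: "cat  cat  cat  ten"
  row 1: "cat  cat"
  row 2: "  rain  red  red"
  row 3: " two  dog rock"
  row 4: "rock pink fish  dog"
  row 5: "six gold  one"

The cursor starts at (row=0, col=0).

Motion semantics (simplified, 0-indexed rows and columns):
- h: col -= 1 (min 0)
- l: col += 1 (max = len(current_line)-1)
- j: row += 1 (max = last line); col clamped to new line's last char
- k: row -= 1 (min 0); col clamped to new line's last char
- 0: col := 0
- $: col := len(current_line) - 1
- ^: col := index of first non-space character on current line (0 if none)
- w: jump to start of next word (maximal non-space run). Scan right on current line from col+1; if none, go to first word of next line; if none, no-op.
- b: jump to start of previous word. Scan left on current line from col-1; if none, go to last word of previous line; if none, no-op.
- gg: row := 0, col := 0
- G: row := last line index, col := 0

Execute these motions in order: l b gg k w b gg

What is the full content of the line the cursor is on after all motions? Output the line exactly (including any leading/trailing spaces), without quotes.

Answer: cat  cat  cat  ten

Derivation:
After 1 (l): row=0 col=1 char='a'
After 2 (b): row=0 col=0 char='c'
After 3 (gg): row=0 col=0 char='c'
After 4 (k): row=0 col=0 char='c'
After 5 (w): row=0 col=5 char='c'
After 6 (b): row=0 col=0 char='c'
After 7 (gg): row=0 col=0 char='c'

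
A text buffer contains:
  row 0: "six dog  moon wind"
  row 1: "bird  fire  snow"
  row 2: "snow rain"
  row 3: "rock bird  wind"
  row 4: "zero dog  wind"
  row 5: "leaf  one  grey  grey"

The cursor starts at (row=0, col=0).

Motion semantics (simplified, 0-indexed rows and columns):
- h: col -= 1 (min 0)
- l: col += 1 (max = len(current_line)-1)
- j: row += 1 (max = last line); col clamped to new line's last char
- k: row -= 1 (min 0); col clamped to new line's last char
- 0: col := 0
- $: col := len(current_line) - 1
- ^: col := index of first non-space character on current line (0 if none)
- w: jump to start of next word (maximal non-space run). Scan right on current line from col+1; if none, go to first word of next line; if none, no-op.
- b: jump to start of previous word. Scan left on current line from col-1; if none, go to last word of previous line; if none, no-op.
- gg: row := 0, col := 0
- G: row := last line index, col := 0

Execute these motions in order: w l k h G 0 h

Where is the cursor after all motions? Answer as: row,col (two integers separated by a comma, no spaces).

After 1 (w): row=0 col=4 char='d'
After 2 (l): row=0 col=5 char='o'
After 3 (k): row=0 col=5 char='o'
After 4 (h): row=0 col=4 char='d'
After 5 (G): row=5 col=0 char='l'
After 6 (0): row=5 col=0 char='l'
After 7 (h): row=5 col=0 char='l'

Answer: 5,0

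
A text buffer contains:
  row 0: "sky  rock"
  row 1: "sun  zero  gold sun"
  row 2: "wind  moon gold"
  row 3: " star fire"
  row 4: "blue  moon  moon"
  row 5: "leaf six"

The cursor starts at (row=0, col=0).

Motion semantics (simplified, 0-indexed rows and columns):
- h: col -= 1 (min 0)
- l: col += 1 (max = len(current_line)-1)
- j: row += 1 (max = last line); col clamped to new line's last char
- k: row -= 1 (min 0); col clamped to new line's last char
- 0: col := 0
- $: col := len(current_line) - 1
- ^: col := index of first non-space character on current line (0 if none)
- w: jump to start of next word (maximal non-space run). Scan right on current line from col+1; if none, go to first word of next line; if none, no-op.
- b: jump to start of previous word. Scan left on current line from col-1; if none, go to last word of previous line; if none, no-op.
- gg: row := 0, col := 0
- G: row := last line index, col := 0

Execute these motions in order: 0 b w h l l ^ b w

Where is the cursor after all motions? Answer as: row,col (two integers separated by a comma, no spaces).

After 1 (0): row=0 col=0 char='s'
After 2 (b): row=0 col=0 char='s'
After 3 (w): row=0 col=5 char='r'
After 4 (h): row=0 col=4 char='_'
After 5 (l): row=0 col=5 char='r'
After 6 (l): row=0 col=6 char='o'
After 7 (^): row=0 col=0 char='s'
After 8 (b): row=0 col=0 char='s'
After 9 (w): row=0 col=5 char='r'

Answer: 0,5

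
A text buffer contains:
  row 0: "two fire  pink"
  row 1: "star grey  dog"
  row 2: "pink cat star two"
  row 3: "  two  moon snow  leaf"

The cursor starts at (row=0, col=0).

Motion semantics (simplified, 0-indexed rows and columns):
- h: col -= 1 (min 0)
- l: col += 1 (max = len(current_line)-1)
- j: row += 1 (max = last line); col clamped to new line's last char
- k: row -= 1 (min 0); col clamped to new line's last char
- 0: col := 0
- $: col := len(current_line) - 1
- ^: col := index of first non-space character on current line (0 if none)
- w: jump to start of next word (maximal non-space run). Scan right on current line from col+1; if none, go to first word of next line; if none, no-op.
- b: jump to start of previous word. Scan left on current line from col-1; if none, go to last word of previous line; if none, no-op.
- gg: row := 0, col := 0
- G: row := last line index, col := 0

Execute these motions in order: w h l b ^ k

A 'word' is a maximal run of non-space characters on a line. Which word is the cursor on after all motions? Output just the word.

After 1 (w): row=0 col=4 char='f'
After 2 (h): row=0 col=3 char='_'
After 3 (l): row=0 col=4 char='f'
After 4 (b): row=0 col=0 char='t'
After 5 (^): row=0 col=0 char='t'
After 6 (k): row=0 col=0 char='t'

Answer: two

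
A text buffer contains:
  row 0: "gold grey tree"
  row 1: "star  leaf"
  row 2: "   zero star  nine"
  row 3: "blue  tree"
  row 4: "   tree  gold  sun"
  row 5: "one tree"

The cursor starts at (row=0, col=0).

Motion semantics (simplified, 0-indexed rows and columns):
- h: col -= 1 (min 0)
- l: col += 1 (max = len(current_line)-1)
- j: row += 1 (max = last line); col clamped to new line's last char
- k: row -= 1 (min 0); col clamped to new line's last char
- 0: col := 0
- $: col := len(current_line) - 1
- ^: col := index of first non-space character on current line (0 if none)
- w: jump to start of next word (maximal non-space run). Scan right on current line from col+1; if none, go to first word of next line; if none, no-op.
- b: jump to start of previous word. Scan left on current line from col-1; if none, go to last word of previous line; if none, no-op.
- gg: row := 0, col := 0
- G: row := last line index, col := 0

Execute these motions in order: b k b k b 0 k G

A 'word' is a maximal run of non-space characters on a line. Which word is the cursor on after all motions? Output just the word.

Answer: one

Derivation:
After 1 (b): row=0 col=0 char='g'
After 2 (k): row=0 col=0 char='g'
After 3 (b): row=0 col=0 char='g'
After 4 (k): row=0 col=0 char='g'
After 5 (b): row=0 col=0 char='g'
After 6 (0): row=0 col=0 char='g'
After 7 (k): row=0 col=0 char='g'
After 8 (G): row=5 col=0 char='o'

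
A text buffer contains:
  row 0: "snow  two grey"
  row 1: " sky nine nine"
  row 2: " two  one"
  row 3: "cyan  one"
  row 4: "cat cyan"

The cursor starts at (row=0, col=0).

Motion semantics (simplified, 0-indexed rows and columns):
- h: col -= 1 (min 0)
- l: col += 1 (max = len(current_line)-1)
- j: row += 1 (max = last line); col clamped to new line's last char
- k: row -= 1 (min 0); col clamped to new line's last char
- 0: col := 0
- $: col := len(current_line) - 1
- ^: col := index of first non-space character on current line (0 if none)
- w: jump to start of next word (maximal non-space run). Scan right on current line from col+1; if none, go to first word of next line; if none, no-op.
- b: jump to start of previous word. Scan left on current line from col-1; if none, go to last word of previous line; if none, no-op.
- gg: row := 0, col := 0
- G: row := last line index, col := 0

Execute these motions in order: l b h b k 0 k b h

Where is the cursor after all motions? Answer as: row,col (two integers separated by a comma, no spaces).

After 1 (l): row=0 col=1 char='n'
After 2 (b): row=0 col=0 char='s'
After 3 (h): row=0 col=0 char='s'
After 4 (b): row=0 col=0 char='s'
After 5 (k): row=0 col=0 char='s'
After 6 (0): row=0 col=0 char='s'
After 7 (k): row=0 col=0 char='s'
After 8 (b): row=0 col=0 char='s'
After 9 (h): row=0 col=0 char='s'

Answer: 0,0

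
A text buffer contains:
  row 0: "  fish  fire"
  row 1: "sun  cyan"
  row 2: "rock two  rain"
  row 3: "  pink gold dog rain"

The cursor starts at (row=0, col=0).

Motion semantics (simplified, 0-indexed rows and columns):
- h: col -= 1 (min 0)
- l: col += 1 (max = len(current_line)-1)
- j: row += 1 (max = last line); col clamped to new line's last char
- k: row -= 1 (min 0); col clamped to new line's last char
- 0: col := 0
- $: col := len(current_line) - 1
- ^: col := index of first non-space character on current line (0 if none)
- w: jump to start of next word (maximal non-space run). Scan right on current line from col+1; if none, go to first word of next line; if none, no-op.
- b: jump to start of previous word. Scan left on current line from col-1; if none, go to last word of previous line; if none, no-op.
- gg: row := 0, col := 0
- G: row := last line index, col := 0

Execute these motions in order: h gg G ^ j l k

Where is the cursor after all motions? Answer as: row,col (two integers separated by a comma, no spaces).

After 1 (h): row=0 col=0 char='_'
After 2 (gg): row=0 col=0 char='_'
After 3 (G): row=3 col=0 char='_'
After 4 (^): row=3 col=2 char='p'
After 5 (j): row=3 col=2 char='p'
After 6 (l): row=3 col=3 char='i'
After 7 (k): row=2 col=3 char='k'

Answer: 2,3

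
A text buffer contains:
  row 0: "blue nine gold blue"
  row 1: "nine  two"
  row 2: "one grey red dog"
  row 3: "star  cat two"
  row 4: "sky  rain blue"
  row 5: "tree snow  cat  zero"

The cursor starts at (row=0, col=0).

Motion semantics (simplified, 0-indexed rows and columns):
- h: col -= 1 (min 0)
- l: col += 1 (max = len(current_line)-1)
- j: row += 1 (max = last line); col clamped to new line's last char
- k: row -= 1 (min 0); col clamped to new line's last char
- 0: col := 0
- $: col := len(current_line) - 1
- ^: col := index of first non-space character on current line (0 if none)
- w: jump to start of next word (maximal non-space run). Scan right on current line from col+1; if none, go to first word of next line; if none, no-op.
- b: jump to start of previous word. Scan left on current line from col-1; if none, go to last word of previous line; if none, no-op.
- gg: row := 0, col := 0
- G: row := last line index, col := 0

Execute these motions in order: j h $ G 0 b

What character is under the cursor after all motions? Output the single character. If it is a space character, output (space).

Answer: b

Derivation:
After 1 (j): row=1 col=0 char='n'
After 2 (h): row=1 col=0 char='n'
After 3 ($): row=1 col=8 char='o'
After 4 (G): row=5 col=0 char='t'
After 5 (0): row=5 col=0 char='t'
After 6 (b): row=4 col=10 char='b'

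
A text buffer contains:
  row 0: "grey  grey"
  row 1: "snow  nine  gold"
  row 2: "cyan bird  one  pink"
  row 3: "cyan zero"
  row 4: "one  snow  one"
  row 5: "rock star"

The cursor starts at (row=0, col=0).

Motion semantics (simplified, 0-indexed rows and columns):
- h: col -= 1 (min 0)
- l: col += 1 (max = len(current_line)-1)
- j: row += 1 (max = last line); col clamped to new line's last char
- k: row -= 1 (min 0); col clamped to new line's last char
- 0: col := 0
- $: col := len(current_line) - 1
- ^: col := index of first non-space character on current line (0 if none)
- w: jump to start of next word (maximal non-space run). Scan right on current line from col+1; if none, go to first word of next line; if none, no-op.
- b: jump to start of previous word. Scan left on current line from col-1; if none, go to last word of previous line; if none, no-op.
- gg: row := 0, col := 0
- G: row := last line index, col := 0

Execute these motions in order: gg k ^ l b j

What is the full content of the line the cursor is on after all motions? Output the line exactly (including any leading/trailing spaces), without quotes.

Answer: snow  nine  gold

Derivation:
After 1 (gg): row=0 col=0 char='g'
After 2 (k): row=0 col=0 char='g'
After 3 (^): row=0 col=0 char='g'
After 4 (l): row=0 col=1 char='r'
After 5 (b): row=0 col=0 char='g'
After 6 (j): row=1 col=0 char='s'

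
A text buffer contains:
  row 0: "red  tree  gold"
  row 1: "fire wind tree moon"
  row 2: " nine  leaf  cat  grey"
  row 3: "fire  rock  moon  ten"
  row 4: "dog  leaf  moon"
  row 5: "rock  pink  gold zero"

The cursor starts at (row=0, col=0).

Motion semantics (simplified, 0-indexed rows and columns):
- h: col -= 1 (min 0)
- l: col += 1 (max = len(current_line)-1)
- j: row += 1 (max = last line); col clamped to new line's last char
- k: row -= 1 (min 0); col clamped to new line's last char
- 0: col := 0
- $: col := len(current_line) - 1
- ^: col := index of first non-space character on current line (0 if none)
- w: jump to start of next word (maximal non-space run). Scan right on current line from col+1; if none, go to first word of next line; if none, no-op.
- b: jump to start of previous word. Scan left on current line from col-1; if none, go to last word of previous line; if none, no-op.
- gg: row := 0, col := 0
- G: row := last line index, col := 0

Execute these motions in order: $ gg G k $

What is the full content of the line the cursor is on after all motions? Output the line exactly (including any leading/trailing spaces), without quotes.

After 1 ($): row=0 col=14 char='d'
After 2 (gg): row=0 col=0 char='r'
After 3 (G): row=5 col=0 char='r'
After 4 (k): row=4 col=0 char='d'
After 5 ($): row=4 col=14 char='n'

Answer: dog  leaf  moon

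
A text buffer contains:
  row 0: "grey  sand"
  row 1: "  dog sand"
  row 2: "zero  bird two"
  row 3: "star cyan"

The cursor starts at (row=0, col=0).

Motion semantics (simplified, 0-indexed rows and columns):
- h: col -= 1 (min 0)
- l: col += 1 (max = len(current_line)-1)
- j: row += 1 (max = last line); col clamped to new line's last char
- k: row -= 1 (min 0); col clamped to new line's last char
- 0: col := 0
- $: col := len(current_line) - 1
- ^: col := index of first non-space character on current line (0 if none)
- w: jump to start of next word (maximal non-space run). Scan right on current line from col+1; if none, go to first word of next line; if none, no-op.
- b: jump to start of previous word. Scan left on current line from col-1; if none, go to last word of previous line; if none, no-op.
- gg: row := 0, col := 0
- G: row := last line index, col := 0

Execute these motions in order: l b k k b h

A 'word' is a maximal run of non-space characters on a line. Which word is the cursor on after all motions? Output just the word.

Answer: grey

Derivation:
After 1 (l): row=0 col=1 char='r'
After 2 (b): row=0 col=0 char='g'
After 3 (k): row=0 col=0 char='g'
After 4 (k): row=0 col=0 char='g'
After 5 (b): row=0 col=0 char='g'
After 6 (h): row=0 col=0 char='g'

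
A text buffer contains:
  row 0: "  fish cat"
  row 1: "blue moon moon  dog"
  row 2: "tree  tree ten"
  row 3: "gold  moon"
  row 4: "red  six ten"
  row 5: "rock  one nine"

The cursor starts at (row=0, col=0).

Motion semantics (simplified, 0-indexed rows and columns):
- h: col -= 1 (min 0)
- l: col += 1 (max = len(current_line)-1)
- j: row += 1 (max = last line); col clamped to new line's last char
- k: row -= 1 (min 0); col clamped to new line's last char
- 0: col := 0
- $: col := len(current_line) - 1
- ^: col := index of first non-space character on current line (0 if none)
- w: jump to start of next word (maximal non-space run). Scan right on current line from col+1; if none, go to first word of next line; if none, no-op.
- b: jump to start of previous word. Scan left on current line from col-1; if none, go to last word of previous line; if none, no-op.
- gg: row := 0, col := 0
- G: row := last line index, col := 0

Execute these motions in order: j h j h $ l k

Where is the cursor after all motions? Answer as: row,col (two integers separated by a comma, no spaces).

After 1 (j): row=1 col=0 char='b'
After 2 (h): row=1 col=0 char='b'
After 3 (j): row=2 col=0 char='t'
After 4 (h): row=2 col=0 char='t'
After 5 ($): row=2 col=13 char='n'
After 6 (l): row=2 col=13 char='n'
After 7 (k): row=1 col=13 char='n'

Answer: 1,13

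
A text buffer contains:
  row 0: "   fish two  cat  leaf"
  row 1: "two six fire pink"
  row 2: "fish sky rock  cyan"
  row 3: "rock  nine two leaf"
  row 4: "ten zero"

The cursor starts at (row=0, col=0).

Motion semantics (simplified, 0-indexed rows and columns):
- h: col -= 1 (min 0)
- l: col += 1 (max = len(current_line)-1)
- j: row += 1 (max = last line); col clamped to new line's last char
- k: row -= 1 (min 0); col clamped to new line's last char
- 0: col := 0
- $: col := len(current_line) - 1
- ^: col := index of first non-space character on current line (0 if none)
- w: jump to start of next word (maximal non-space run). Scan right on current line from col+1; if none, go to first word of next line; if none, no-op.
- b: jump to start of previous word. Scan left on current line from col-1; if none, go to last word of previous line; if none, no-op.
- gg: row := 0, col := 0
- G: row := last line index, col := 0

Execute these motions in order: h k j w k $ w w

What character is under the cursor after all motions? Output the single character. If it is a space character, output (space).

Answer: s

Derivation:
After 1 (h): row=0 col=0 char='_'
After 2 (k): row=0 col=0 char='_'
After 3 (j): row=1 col=0 char='t'
After 4 (w): row=1 col=4 char='s'
After 5 (k): row=0 col=4 char='i'
After 6 ($): row=0 col=21 char='f'
After 7 (w): row=1 col=0 char='t'
After 8 (w): row=1 col=4 char='s'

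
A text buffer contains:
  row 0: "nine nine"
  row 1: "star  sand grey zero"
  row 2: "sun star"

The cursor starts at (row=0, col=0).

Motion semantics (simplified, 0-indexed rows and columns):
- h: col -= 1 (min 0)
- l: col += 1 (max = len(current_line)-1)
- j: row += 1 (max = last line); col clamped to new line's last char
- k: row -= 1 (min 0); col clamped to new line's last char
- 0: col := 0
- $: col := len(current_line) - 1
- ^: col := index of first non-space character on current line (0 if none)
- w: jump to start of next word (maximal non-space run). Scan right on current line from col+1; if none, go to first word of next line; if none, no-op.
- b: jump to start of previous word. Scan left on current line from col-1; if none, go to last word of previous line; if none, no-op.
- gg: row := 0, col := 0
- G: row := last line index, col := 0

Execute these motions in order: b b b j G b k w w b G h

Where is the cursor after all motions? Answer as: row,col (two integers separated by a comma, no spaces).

Answer: 2,0

Derivation:
After 1 (b): row=0 col=0 char='n'
After 2 (b): row=0 col=0 char='n'
After 3 (b): row=0 col=0 char='n'
After 4 (j): row=1 col=0 char='s'
After 5 (G): row=2 col=0 char='s'
After 6 (b): row=1 col=16 char='z'
After 7 (k): row=0 col=8 char='e'
After 8 (w): row=1 col=0 char='s'
After 9 (w): row=1 col=6 char='s'
After 10 (b): row=1 col=0 char='s'
After 11 (G): row=2 col=0 char='s'
After 12 (h): row=2 col=0 char='s'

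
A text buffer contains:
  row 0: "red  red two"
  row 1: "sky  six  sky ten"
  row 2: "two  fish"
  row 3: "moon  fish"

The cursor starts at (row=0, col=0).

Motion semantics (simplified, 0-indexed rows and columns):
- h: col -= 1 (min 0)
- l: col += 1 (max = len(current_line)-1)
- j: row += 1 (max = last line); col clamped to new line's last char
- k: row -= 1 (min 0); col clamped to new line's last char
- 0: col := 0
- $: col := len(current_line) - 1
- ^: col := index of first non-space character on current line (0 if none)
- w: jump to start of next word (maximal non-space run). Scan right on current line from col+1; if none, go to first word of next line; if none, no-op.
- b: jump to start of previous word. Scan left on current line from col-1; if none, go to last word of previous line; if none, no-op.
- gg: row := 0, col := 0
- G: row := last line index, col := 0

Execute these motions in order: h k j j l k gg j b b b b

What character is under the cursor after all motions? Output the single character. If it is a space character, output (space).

After 1 (h): row=0 col=0 char='r'
After 2 (k): row=0 col=0 char='r'
After 3 (j): row=1 col=0 char='s'
After 4 (j): row=2 col=0 char='t'
After 5 (l): row=2 col=1 char='w'
After 6 (k): row=1 col=1 char='k'
After 7 (gg): row=0 col=0 char='r'
After 8 (j): row=1 col=0 char='s'
After 9 (b): row=0 col=9 char='t'
After 10 (b): row=0 col=5 char='r'
After 11 (b): row=0 col=0 char='r'
After 12 (b): row=0 col=0 char='r'

Answer: r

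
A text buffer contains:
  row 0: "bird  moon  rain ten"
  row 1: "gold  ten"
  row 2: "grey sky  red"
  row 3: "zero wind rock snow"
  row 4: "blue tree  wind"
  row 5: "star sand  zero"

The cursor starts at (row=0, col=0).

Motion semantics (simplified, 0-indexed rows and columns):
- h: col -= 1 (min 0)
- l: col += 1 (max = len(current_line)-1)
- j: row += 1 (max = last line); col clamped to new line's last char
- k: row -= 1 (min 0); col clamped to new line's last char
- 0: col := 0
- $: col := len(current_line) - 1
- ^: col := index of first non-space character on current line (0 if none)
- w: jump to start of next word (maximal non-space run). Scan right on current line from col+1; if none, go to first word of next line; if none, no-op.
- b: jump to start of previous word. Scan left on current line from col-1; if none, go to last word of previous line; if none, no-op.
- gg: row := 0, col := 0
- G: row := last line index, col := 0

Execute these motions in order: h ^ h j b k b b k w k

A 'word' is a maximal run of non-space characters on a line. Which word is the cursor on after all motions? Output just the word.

Answer: rain

Derivation:
After 1 (h): row=0 col=0 char='b'
After 2 (^): row=0 col=0 char='b'
After 3 (h): row=0 col=0 char='b'
After 4 (j): row=1 col=0 char='g'
After 5 (b): row=0 col=17 char='t'
After 6 (k): row=0 col=17 char='t'
After 7 (b): row=0 col=12 char='r'
After 8 (b): row=0 col=6 char='m'
After 9 (k): row=0 col=6 char='m'
After 10 (w): row=0 col=12 char='r'
After 11 (k): row=0 col=12 char='r'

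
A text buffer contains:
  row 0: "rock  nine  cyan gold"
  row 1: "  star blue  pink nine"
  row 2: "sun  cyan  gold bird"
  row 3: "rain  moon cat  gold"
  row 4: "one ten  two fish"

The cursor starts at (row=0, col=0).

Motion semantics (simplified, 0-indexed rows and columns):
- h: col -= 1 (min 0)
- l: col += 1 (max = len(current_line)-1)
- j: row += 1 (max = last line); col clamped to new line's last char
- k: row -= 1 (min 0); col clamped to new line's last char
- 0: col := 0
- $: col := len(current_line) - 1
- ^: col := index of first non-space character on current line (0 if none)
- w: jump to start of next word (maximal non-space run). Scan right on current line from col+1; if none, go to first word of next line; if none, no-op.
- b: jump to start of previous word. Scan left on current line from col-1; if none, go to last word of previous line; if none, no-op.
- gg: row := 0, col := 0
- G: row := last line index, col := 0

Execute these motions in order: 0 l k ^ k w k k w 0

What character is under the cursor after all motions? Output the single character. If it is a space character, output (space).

Answer: r

Derivation:
After 1 (0): row=0 col=0 char='r'
After 2 (l): row=0 col=1 char='o'
After 3 (k): row=0 col=1 char='o'
After 4 (^): row=0 col=0 char='r'
After 5 (k): row=0 col=0 char='r'
After 6 (w): row=0 col=6 char='n'
After 7 (k): row=0 col=6 char='n'
After 8 (k): row=0 col=6 char='n'
After 9 (w): row=0 col=12 char='c'
After 10 (0): row=0 col=0 char='r'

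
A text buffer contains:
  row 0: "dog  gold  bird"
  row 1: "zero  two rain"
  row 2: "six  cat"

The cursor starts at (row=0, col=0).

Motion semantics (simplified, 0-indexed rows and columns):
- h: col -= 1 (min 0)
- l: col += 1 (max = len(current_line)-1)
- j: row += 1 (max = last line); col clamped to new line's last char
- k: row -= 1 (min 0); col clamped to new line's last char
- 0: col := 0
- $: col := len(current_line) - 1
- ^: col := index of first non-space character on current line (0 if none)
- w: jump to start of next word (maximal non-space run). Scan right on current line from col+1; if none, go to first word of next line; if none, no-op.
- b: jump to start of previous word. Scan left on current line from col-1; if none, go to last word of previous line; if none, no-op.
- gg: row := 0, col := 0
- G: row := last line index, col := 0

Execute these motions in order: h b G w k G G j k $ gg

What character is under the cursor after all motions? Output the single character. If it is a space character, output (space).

After 1 (h): row=0 col=0 char='d'
After 2 (b): row=0 col=0 char='d'
After 3 (G): row=2 col=0 char='s'
After 4 (w): row=2 col=5 char='c'
After 5 (k): row=1 col=5 char='_'
After 6 (G): row=2 col=0 char='s'
After 7 (G): row=2 col=0 char='s'
After 8 (j): row=2 col=0 char='s'
After 9 (k): row=1 col=0 char='z'
After 10 ($): row=1 col=13 char='n'
After 11 (gg): row=0 col=0 char='d'

Answer: d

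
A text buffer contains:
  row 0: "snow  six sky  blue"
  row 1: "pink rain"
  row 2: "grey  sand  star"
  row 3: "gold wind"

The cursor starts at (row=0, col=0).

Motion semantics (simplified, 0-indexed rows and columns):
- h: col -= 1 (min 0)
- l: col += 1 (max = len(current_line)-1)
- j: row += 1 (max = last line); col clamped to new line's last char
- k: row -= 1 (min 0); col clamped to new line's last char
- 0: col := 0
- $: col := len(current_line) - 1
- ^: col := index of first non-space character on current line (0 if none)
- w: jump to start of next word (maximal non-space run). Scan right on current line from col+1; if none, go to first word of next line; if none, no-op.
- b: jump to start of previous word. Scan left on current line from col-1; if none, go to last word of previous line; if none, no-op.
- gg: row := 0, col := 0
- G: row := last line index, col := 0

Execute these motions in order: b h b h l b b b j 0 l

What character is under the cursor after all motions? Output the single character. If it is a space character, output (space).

Answer: i

Derivation:
After 1 (b): row=0 col=0 char='s'
After 2 (h): row=0 col=0 char='s'
After 3 (b): row=0 col=0 char='s'
After 4 (h): row=0 col=0 char='s'
After 5 (l): row=0 col=1 char='n'
After 6 (b): row=0 col=0 char='s'
After 7 (b): row=0 col=0 char='s'
After 8 (b): row=0 col=0 char='s'
After 9 (j): row=1 col=0 char='p'
After 10 (0): row=1 col=0 char='p'
After 11 (l): row=1 col=1 char='i'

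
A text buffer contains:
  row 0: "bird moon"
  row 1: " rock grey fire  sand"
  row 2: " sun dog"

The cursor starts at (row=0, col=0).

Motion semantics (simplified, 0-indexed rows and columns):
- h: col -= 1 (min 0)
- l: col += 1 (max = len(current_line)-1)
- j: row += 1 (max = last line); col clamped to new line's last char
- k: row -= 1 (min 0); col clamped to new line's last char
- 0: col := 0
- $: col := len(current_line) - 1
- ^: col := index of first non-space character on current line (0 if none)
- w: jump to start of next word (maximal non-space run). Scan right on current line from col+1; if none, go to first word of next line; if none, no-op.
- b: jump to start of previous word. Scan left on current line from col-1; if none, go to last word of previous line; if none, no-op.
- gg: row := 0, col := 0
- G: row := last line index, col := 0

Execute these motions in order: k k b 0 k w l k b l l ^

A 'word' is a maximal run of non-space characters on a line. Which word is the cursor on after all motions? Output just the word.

After 1 (k): row=0 col=0 char='b'
After 2 (k): row=0 col=0 char='b'
After 3 (b): row=0 col=0 char='b'
After 4 (0): row=0 col=0 char='b'
After 5 (k): row=0 col=0 char='b'
After 6 (w): row=0 col=5 char='m'
After 7 (l): row=0 col=6 char='o'
After 8 (k): row=0 col=6 char='o'
After 9 (b): row=0 col=5 char='m'
After 10 (l): row=0 col=6 char='o'
After 11 (l): row=0 col=7 char='o'
After 12 (^): row=0 col=0 char='b'

Answer: bird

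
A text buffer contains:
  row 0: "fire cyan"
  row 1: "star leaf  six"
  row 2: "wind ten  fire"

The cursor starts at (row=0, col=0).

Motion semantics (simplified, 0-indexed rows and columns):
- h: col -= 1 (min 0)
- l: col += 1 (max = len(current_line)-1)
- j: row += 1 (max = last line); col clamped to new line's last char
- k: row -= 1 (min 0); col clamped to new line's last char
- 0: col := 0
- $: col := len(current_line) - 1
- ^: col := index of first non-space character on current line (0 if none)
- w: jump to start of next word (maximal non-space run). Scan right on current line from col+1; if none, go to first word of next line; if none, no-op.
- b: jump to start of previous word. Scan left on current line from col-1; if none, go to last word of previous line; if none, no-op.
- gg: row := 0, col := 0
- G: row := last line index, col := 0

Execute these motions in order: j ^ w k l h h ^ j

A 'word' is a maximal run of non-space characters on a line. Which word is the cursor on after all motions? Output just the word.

Answer: star

Derivation:
After 1 (j): row=1 col=0 char='s'
After 2 (^): row=1 col=0 char='s'
After 3 (w): row=1 col=5 char='l'
After 4 (k): row=0 col=5 char='c'
After 5 (l): row=0 col=6 char='y'
After 6 (h): row=0 col=5 char='c'
After 7 (h): row=0 col=4 char='_'
After 8 (^): row=0 col=0 char='f'
After 9 (j): row=1 col=0 char='s'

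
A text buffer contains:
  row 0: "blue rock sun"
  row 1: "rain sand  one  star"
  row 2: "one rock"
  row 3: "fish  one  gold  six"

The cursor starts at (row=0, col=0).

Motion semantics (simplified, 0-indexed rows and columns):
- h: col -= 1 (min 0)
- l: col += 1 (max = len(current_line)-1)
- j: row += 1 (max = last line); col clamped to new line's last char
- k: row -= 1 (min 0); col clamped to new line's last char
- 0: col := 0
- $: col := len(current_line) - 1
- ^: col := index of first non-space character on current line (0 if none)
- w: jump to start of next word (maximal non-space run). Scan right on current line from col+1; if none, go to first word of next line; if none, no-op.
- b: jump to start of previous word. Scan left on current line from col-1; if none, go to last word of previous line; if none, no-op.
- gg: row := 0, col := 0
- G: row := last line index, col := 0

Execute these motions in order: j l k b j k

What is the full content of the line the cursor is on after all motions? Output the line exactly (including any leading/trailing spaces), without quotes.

Answer: blue rock sun

Derivation:
After 1 (j): row=1 col=0 char='r'
After 2 (l): row=1 col=1 char='a'
After 3 (k): row=0 col=1 char='l'
After 4 (b): row=0 col=0 char='b'
After 5 (j): row=1 col=0 char='r'
After 6 (k): row=0 col=0 char='b'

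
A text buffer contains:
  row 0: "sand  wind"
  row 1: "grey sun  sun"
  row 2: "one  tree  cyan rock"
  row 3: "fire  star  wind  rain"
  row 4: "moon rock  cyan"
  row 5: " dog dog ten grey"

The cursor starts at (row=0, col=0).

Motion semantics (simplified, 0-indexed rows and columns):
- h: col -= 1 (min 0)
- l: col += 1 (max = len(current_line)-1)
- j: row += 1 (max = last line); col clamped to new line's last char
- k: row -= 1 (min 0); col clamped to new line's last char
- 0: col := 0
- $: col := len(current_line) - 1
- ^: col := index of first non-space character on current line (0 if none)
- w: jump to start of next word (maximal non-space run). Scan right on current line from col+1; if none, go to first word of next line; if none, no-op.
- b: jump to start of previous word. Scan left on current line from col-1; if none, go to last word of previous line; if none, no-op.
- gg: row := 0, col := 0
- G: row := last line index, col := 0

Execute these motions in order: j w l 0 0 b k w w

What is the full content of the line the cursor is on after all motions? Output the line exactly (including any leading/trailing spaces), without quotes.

After 1 (j): row=1 col=0 char='g'
After 2 (w): row=1 col=5 char='s'
After 3 (l): row=1 col=6 char='u'
After 4 (0): row=1 col=0 char='g'
After 5 (0): row=1 col=0 char='g'
After 6 (b): row=0 col=6 char='w'
After 7 (k): row=0 col=6 char='w'
After 8 (w): row=1 col=0 char='g'
After 9 (w): row=1 col=5 char='s'

Answer: grey sun  sun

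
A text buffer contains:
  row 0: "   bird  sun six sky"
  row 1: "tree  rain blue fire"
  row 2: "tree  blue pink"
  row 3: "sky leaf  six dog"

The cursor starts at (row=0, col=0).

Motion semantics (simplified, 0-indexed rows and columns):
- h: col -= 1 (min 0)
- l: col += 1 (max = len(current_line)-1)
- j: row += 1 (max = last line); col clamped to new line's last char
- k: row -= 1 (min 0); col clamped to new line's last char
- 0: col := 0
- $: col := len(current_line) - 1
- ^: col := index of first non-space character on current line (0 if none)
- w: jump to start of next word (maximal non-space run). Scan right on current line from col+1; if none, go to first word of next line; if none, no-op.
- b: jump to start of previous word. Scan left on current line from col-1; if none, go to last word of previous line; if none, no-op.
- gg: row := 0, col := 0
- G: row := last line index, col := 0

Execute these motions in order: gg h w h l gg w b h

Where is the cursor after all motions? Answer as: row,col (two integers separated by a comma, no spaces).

After 1 (gg): row=0 col=0 char='_'
After 2 (h): row=0 col=0 char='_'
After 3 (w): row=0 col=3 char='b'
After 4 (h): row=0 col=2 char='_'
After 5 (l): row=0 col=3 char='b'
After 6 (gg): row=0 col=0 char='_'
After 7 (w): row=0 col=3 char='b'
After 8 (b): row=0 col=3 char='b'
After 9 (h): row=0 col=2 char='_'

Answer: 0,2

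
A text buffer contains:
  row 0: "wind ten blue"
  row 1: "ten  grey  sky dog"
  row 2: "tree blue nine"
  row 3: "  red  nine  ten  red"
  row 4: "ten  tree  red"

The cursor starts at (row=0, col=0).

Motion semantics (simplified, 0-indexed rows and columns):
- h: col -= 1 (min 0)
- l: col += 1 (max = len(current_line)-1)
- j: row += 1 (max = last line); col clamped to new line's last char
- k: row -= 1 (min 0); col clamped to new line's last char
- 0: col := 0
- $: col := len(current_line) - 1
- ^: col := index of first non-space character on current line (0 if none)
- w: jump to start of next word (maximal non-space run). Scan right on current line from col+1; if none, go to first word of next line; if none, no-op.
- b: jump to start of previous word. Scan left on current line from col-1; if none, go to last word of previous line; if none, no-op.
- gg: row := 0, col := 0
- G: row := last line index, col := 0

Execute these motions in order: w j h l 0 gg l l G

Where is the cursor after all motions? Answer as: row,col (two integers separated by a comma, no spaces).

Answer: 4,0

Derivation:
After 1 (w): row=0 col=5 char='t'
After 2 (j): row=1 col=5 char='g'
After 3 (h): row=1 col=4 char='_'
After 4 (l): row=1 col=5 char='g'
After 5 (0): row=1 col=0 char='t'
After 6 (gg): row=0 col=0 char='w'
After 7 (l): row=0 col=1 char='i'
After 8 (l): row=0 col=2 char='n'
After 9 (G): row=4 col=0 char='t'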